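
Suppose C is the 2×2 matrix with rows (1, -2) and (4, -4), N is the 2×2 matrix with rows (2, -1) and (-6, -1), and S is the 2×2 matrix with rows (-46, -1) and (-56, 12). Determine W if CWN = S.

W = [[-3, -4], [1, -5]]

W = C⁻¹SN⁻¹ (apply C⁻¹ on the left and N⁻¹ on the right).
det C = 4, so C⁻¹ = [[-1, 1/2], [-1, 1/4]].
det N = -8; the adjugate gives N⁻¹ = [[1/8, -1/8], [-3/4, -1/4]].
C⁻¹S = [[18, 7], [32, 4]].
W = (C⁻¹S)N⁻¹ = [[-3, -4], [1, -5]].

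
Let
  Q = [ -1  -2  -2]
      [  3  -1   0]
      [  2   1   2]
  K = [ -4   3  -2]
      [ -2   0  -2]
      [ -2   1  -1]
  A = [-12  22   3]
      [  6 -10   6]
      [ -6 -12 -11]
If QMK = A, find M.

M = [[-5, -1, 5], [-5, 0, -5], [4, 5, 2]]

Left-multiply by Q⁻¹ and right-multiply by K⁻¹: M = Q⁻¹AK⁻¹.
det Q = 4, so Q⁻¹ = [[-1/2, 1/2, -1/2], [-3/2, 1/2, -3/2], [5/4, -3/4, 7/4]].
det K = 2, so K⁻¹ = [[1, 1/2, -3], [1, 0, -2], [-1, -1, 3]].
Q⁻¹A = [[12, -10, 7], [30, -20, 15], [-30, 14, -20]].
M = (Q⁻¹A)K⁻¹ = [[-5, -1, 5], [-5, 0, -5], [4, 5, 2]].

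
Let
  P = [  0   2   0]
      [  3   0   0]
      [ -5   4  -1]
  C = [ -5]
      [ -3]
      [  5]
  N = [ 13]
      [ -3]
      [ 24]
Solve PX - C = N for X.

PX = N + C = [[8], [-6], [29]].
Since P multiplies X on the left, X = P⁻¹(N + C).
P has determinant 6; P⁻¹ = [[0, 1/3, 0], [1/2, 0, 0], [2, -5/3, -1]].
X = P⁻¹(N + C) = [[-2], [4], [-3]].

X = [[-2], [4], [-3]]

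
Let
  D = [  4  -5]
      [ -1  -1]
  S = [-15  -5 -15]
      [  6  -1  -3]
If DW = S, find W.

D is on the left of W, so left-multiply by D⁻¹: W = D⁻¹S.
D has determinant -9; D⁻¹ = [[1/9, -5/9], [-1/9, -4/9]].
W = D⁻¹S = [[1/9, -5/9], [-1/9, -4/9]] · [[-15, -5, -15], [6, -1, -3]] = [[-5, 0, 0], [-1, 1, 3]].

W = [[-5, 0, 0], [-1, 1, 3]]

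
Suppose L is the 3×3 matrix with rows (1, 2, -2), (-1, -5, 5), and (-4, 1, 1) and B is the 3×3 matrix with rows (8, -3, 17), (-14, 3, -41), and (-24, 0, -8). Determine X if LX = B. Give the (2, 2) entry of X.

Left-multiplying both sides by L⁻¹ gives X = L⁻¹B.
L has determinant -6; L⁻¹ = [[5/3, 2/3, 0], [19/6, 7/6, 1/2], [7/2, 3/2, 1/2]].
X = L⁻¹B = [[5/3, 2/3, 0], [19/6, 7/6, 1/2], [7/2, 3/2, 1/2]] · [[8, -3, 17], [-14, 3, -41], [-24, 0, -8]] = [[4, -3, 1], [-3, -6, 2], [-5, -6, -6]].

-6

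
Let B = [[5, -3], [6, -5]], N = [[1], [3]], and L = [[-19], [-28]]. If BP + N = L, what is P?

BP = L − N = [[-20], [-31]].
Left-multiplying both sides by B⁻¹ gives P = B⁻¹(L − N).
B has determinant -7; B⁻¹ = [[5/7, -3/7], [6/7, -5/7]].
P = B⁻¹(L − N) = [[-1], [5]].

P = [[-1], [5]]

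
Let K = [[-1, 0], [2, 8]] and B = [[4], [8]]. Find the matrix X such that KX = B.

X = [[-4], [2]]

K is on the left of X, so left-multiply by K⁻¹: X = K⁻¹B.
K has determinant -8; K⁻¹ = [[-1, 0], [1/4, 1/8]].
X = K⁻¹B = [[-1, 0], [1/4, 1/8]] · [[4], [8]] = [[-4], [2]].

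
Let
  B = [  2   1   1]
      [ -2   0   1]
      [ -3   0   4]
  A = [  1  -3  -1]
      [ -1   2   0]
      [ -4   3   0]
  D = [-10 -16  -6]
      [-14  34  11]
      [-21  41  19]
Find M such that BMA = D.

M = [[5, -2, 0], [-3, 1, 5], [-1, -5, 1]]

M = B⁻¹DA⁻¹ (apply B⁻¹ on the left and A⁻¹ on the right).
B has determinant 5; B⁻¹ = [[0, -4/5, 1/5], [1, 11/5, -4/5], [0, -3/5, 2/5]].
det A = -5; the adjugate gives A⁻¹ = [[0, 3/5, -2/5], [0, 4/5, -1/5], [-1, -9/5, 1/5]].
B⁻¹D = [[7, -19, -5], [-24, 26, 3], [0, -4, 1]].
M = (B⁻¹D)A⁻¹ = [[5, -2, 0], [-3, 1, 5], [-1, -5, 1]].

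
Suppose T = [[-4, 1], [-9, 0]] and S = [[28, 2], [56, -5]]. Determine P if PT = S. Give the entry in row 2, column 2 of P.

Right-multiplying both sides by T⁻¹ gives P = ST⁻¹.
det T = 9, so T⁻¹ = [[0, -1/9], [1, -4/9]].
P = ST⁻¹ = [[28, 2], [56, -5]] · [[0, -1/9], [1, -4/9]] = [[2, -4], [-5, -4]].

-4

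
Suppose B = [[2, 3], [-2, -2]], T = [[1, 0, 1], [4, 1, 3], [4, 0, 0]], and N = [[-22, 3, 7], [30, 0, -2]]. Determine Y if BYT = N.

Y = B⁻¹NT⁻¹ (apply B⁻¹ on the left and T⁻¹ on the right).
det B = 2, so B⁻¹ = [[-1, -3/2], [1, 1]].
T has determinant -4; T⁻¹ = [[0, 0, 1/4], [-3, 1, -1/4], [1, 0, -1/4]].
B⁻¹N = [[-23, -3, -4], [8, 3, 5]].
Y = (B⁻¹N)T⁻¹ = [[5, -3, -4], [-4, 3, 0]].

Y = [[5, -3, -4], [-4, 3, 0]]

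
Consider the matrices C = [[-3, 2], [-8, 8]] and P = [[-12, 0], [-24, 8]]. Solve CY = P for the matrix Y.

Left-multiplying both sides by C⁻¹ gives Y = C⁻¹P.
det C = -8, so C⁻¹ = [[-1, 1/4], [-1, 3/8]].
Y = C⁻¹P = [[-1, 1/4], [-1, 3/8]] · [[-12, 0], [-24, 8]] = [[6, 2], [3, 3]].

Y = [[6, 2], [3, 3]]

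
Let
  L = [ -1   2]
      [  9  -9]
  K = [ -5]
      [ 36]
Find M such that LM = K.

M = [[3], [-1]]

Left-multiplying both sides by L⁻¹ gives M = L⁻¹K.
L has determinant -9; L⁻¹ = [[1, 2/9], [1, 1/9]].
M = L⁻¹K = [[1, 2/9], [1, 1/9]] · [[-5], [36]] = [[3], [-1]].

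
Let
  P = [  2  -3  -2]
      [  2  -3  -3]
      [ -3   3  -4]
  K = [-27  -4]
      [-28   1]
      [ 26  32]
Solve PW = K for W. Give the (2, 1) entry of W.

Left-multiplying both sides by P⁻¹ gives W = P⁻¹K.
det P = -3, so P⁻¹ = [[-7, 6, -1], [-17/3, 14/3, -2/3], [1, -1, 0]].
W = P⁻¹K = [[-7, 6, -1], [-17/3, 14/3, -2/3], [1, -1, 0]] · [[-27, -4], [-28, 1], [26, 32]] = [[-5, 2], [5, 6], [1, -5]].

5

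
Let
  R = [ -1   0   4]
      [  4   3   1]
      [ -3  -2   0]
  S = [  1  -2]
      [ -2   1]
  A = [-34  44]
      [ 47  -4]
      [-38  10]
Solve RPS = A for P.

P = [[-2, -4], [0, -5], [-5, 1]]

P = R⁻¹AS⁻¹ (apply R⁻¹ on the left and S⁻¹ on the right).
det R = 2; the adjugate gives R⁻¹ = [[1, -4, -6], [-3/2, 6, 17/2], [1/2, -1, -3/2]].
S has determinant -3; S⁻¹ = [[-1/3, -2/3], [-2/3, -1/3]].
R⁻¹A = [[6, 0], [10, -5], [-7, 11]].
P = (R⁻¹A)S⁻¹ = [[-2, -4], [0, -5], [-5, 1]].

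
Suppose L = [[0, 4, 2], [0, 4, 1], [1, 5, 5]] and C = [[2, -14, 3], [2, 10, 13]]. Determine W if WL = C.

W = [[-1, -5, 2], [3, -3, 2]]

Right-multiplying both sides by L⁻¹ gives W = CL⁻¹.
L has determinant -4; L⁻¹ = [[-15/4, 5/2, 1], [-1/4, 1/2, 0], [1, -1, 0]].
W = CL⁻¹ = [[2, -14, 3], [2, 10, 13]] · [[-15/4, 5/2, 1], [-1/4, 1/2, 0], [1, -1, 0]] = [[-1, -5, 2], [3, -3, 2]].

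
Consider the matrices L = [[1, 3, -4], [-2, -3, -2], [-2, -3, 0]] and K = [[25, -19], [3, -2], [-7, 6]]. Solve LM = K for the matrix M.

M = [[2, -3], [1, 0], [-5, 4]]

L is on the left of M, so left-multiply by L⁻¹: M = L⁻¹K.
det L = 6, so L⁻¹ = [[-1, 2, -3], [2/3, -4/3, 5/3], [0, -1/2, 1/2]].
M = L⁻¹K = [[-1, 2, -3], [2/3, -4/3, 5/3], [0, -1/2, 1/2]] · [[25, -19], [3, -2], [-7, 6]] = [[2, -3], [1, 0], [-5, 4]].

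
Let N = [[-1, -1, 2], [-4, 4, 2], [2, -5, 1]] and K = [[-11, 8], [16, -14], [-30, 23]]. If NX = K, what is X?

X = [[1, 4], [6, -2], [-2, 5]]

Since N multiplies X on the left, X = N⁻¹K.
det N = 2; the adjugate gives N⁻¹ = [[7, -9/2, -5], [4, -5/2, -3], [6, -7/2, -4]].
X = N⁻¹K = [[7, -9/2, -5], [4, -5/2, -3], [6, -7/2, -4]] · [[-11, 8], [16, -14], [-30, 23]] = [[1, 4], [6, -2], [-2, 5]].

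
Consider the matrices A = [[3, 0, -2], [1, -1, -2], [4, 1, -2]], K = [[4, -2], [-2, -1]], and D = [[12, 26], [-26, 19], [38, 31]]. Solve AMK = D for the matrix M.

Isolating M: multiply by A⁻¹ from the left and K⁻¹ from the right, so M = A⁻¹DK⁻¹.
A has determinant 2; A⁻¹ = [[2, -1, -1], [-3, 1, 2], [5/2, -3/2, -3/2]].
K has determinant -8; K⁻¹ = [[1/8, -1/4], [-1/4, -1/2]].
A⁻¹D = [[12, 2], [14, 3], [12, -10]].
M = (A⁻¹D)K⁻¹ = [[1, -4], [1, -5], [4, 2]].

M = [[1, -4], [1, -5], [4, 2]]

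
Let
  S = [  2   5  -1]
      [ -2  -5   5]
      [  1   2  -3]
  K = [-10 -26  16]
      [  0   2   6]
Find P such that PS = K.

Since S sits to the right of P, P = KS⁻¹.
det S = 4, so S⁻¹ = [[5/4, 13/4, 5], [-1/4, -5/4, -2], [1/4, 1/4, 0]].
P = KS⁻¹ = [[-10, -26, 16], [0, 2, 6]] · [[5/4, 13/4, 5], [-1/4, -5/4, -2], [1/4, 1/4, 0]] = [[-2, 4, 2], [1, -1, -4]].

P = [[-2, 4, 2], [1, -1, -4]]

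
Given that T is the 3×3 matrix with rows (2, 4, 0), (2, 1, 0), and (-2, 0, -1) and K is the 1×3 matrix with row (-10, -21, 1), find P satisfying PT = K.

Since T sits to the right of P, P = KT⁻¹.
det T = 6, so T⁻¹ = [[-1/6, 2/3, 0], [1/3, -1/3, 0], [1/3, -4/3, -1]].
P = KT⁻¹ = [[-10, -21, 1]] · [[-1/6, 2/3, 0], [1/3, -1/3, 0], [1/3, -4/3, -1]] = [[-5, -1, -1]].

P = [[-5, -1, -1]]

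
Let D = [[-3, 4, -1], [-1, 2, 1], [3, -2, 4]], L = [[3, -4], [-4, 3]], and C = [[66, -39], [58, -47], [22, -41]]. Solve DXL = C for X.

Left-multiply by D⁻¹ and right-multiply by L⁻¹: X = D⁻¹CL⁻¹.
det D = 2; the adjugate gives D⁻¹ = [[5, -7, 3], [7/2, -9/2, 2], [-2, 3, -1]].
det L = -7; the adjugate gives L⁻¹ = [[-3/7, -4/7], [-4/7, -3/7]].
D⁻¹C = [[-10, 11], [14, -7], [20, -22]].
X = (D⁻¹C)L⁻¹ = [[-2, 1], [-2, -5], [4, -2]].

X = [[-2, 1], [-2, -5], [4, -2]]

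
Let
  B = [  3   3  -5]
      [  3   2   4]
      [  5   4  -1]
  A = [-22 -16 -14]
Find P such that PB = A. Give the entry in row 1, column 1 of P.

0

B is on the right of P, so right-multiply by B⁻¹: P = AB⁻¹.
B has determinant 5; B⁻¹ = [[-18/5, -17/5, 22/5], [23/5, 22/5, -27/5], [2/5, 3/5, -3/5]].
P = AB⁻¹ = [[-22, -16, -14]] · [[-18/5, -17/5, 22/5], [23/5, 22/5, -27/5], [2/5, 3/5, -3/5]] = [[0, -4, -2]].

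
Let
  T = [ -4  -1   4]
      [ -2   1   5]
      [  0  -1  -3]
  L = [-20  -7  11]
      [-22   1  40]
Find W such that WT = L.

Since T sits to the right of W, W = LT⁻¹.
det T = 6, so T⁻¹ = [[1/3, -7/6, -3/2], [-1, 2, 2], [1/3, -2/3, -1]].
W = LT⁻¹ = [[-20, -7, 11], [-22, 1, 40]] · [[1/3, -7/6, -3/2], [-1, 2, 2], [1/3, -2/3, -1]] = [[4, 2, 5], [5, 1, -5]].

W = [[4, 2, 5], [5, 1, -5]]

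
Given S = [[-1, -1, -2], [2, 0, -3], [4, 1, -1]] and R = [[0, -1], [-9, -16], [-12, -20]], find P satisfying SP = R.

S is on the left of P, so left-multiply by S⁻¹: P = S⁻¹R.
det S = 3, so S⁻¹ = [[1, -1, 1], [-10/3, 3, -7/3], [2/3, -1, 2/3]].
P = S⁻¹R = [[1, -1, 1], [-10/3, 3, -7/3], [2/3, -1, 2/3]] · [[0, -1], [-9, -16], [-12, -20]] = [[-3, -5], [1, 2], [1, 2]].

P = [[-3, -5], [1, 2], [1, 2]]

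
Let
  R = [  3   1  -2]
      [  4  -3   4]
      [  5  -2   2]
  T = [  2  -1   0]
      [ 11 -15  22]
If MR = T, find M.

M = [[-2, -3, 4], [-1, 6, -2]]

R is on the right of M, so right-multiply by R⁻¹: M = TR⁻¹.
det R = 4, so R⁻¹ = [[1/2, 1/2, -1/2], [3, 4, -5], [7/4, 11/4, -13/4]].
M = TR⁻¹ = [[2, -1, 0], [11, -15, 22]] · [[1/2, 1/2, -1/2], [3, 4, -5], [7/4, 11/4, -13/4]] = [[-2, -3, 4], [-1, 6, -2]].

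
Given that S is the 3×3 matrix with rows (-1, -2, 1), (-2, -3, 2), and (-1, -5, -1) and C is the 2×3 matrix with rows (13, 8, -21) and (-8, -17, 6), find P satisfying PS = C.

Right-multiplying both sides by S⁻¹ gives P = CS⁻¹.
det S = 2, so S⁻¹ = [[13/2, -7/2, -1/2], [-2, 1, 0], [7/2, -3/2, -1/2]].
P = CS⁻¹ = [[13, 8, -21], [-8, -17, 6]] · [[13/2, -7/2, -1/2], [-2, 1, 0], [7/2, -3/2, -1/2]] = [[-5, -6, 4], [3, 2, 1]].

P = [[-5, -6, 4], [3, 2, 1]]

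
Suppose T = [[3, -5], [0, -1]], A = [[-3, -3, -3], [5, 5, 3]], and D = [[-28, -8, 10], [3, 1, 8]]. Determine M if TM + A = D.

M = [[-5, 5, -4], [2, 4, -5]]

TM = D − A = [[-25, -5, 13], [-2, -4, 5]].
T is on the left of M, so left-multiply by T⁻¹: M = T⁻¹(D − A).
det T = -3; the adjugate gives T⁻¹ = [[1/3, -5/3], [0, -1]].
M = T⁻¹(D − A) = [[-5, 5, -4], [2, 4, -5]].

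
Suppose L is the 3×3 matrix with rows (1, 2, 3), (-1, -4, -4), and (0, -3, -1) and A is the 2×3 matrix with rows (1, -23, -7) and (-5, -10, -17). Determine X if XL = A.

X = [[6, 5, 5], [1, 6, -4]]

Since L sits to the right of X, X = AL⁻¹.
L has determinant -1; L⁻¹ = [[8, 7, -4], [1, 1, -1], [-3, -3, 2]].
X = AL⁻¹ = [[1, -23, -7], [-5, -10, -17]] · [[8, 7, -4], [1, 1, -1], [-3, -3, 2]] = [[6, 5, 5], [1, 6, -4]].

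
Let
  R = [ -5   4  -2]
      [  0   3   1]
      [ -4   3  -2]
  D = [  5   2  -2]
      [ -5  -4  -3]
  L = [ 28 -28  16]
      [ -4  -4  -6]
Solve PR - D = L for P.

PR = L + D = [[33, -26, 14], [-9, -8, -9]].
R is on the right of P, so right-multiply by R⁻¹: P = (L + D)R⁻¹.
det R = 5, so R⁻¹ = [[-9/5, 2/5, 2], [-4/5, 2/5, 1], [12/5, -1/5, -3]].
P = (L + D)R⁻¹ = [[-5, 0, -2], [1, -5, 1]].

P = [[-5, 0, -2], [1, -5, 1]]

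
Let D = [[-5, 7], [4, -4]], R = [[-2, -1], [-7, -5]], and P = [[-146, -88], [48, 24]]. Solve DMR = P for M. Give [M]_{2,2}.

Left-multiply by D⁻¹ and right-multiply by R⁻¹: M = D⁻¹PR⁻¹.
det D = -8, so D⁻¹ = [[1/2, 7/8], [1/2, 5/8]].
det R = 3, so R⁻¹ = [[-5/3, 1/3], [7/3, -2/3]].
D⁻¹P = [[-31, -23], [-43, -29]].
M = (D⁻¹P)R⁻¹ = [[-2, 5], [4, 5]].

5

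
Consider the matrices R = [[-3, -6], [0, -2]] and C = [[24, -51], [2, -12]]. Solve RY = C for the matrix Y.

Since R multiplies Y on the left, Y = R⁻¹C.
R has determinant 6; R⁻¹ = [[-1/3, 1], [0, -1/2]].
Y = R⁻¹C = [[-1/3, 1], [0, -1/2]] · [[24, -51], [2, -12]] = [[-6, 5], [-1, 6]].

Y = [[-6, 5], [-1, 6]]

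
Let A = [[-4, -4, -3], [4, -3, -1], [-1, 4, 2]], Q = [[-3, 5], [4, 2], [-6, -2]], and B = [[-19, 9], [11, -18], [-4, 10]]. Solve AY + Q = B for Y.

Y = [[2, -4], [-1, 0], [4, 4]]

AY = B − Q = [[-16, 4], [7, -20], [2, 12]].
A is on the left of Y, so left-multiply by A⁻¹: Y = A⁻¹(B − Q).
det A = -3; the adjugate gives A⁻¹ = [[2/3, 4/3, 5/3], [7/3, 11/3, 16/3], [-13/3, -20/3, -28/3]].
Y = A⁻¹(B − Q) = [[2, -4], [-1, 0], [4, 4]].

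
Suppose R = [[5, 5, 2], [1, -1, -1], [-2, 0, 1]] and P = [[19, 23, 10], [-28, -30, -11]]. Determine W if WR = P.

W = [[4, -3, -1], [-5, 5, 4]]

Right-multiplying both sides by R⁻¹ gives W = PR⁻¹.
det R = -4; the adjugate gives R⁻¹ = [[1/4, 5/4, 3/4], [-1/4, -9/4, -7/4], [1/2, 5/2, 5/2]].
W = PR⁻¹ = [[19, 23, 10], [-28, -30, -11]] · [[1/4, 5/4, 3/4], [-1/4, -9/4, -7/4], [1/2, 5/2, 5/2]] = [[4, -3, -1], [-5, 5, 4]].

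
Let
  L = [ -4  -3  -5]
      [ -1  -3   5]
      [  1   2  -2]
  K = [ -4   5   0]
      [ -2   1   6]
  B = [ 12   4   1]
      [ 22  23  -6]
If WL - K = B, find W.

W = [[-2, -3, -3], [-4, -4, 0]]

WL = B + K = [[8, 9, 1], [20, 24, 0]].
L is on the right of W, so right-multiply by L⁻¹: W = (B + K)L⁻¹.
det L = 2, so L⁻¹ = [[-2, -8, -15], [3/2, 13/2, 25/2], [1/2, 5/2, 9/2]].
W = (B + K)L⁻¹ = [[-2, -3, -3], [-4, -4, 0]].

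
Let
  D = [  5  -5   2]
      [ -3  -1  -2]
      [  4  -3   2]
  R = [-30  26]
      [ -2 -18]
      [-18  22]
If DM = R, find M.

M = [[-4, 4], [4, 0], [5, 3]]

Left-multiplying both sides by D⁻¹ gives M = D⁻¹R.
det D = -4, so D⁻¹ = [[2, -1, -3], [1/2, -1/2, -1], [-13/4, 5/4, 5]].
M = D⁻¹R = [[2, -1, -3], [1/2, -1/2, -1], [-13/4, 5/4, 5]] · [[-30, 26], [-2, -18], [-18, 22]] = [[-4, 4], [4, 0], [5, 3]].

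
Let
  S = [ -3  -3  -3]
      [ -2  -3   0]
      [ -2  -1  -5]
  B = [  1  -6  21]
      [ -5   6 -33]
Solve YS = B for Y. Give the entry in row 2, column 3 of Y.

Right-multiplying both sides by S⁻¹ gives Y = BS⁻¹.
S has determinant -3; S⁻¹ = [[-5, 4, 3], [10/3, -3, -2], [4/3, -1, -1]].
Y = BS⁻¹ = [[1, -6, 21], [-5, 6, -33]] · [[-5, 4, 3], [10/3, -3, -2], [4/3, -1, -1]] = [[3, 1, -6], [1, -5, 6]].

6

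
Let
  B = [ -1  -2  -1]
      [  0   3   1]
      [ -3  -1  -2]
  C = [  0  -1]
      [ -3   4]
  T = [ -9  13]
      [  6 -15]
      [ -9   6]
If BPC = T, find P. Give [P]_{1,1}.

Isolating P: multiply by B⁻¹ from the left and C⁻¹ from the right, so P = B⁻¹TC⁻¹.
det B = 2; the adjugate gives B⁻¹ = [[-5/2, -3/2, 1/2], [-3/2, -1/2, 1/2], [9/2, 5/2, -3/2]].
det C = -3, so C⁻¹ = [[-4/3, -1/3], [-1, 0]].
B⁻¹T = [[9, -7], [6, -9], [-12, 12]].
P = (B⁻¹T)C⁻¹ = [[-5, -3], [1, -2], [4, 4]].

-5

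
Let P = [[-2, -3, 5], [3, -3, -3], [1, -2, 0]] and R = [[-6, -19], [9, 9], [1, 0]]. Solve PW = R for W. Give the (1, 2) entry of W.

Left-multiplying both sides by P⁻¹ gives W = P⁻¹R.
P has determinant 6; P⁻¹ = [[-1, -5/3, 4], [-1/2, -5/6, 3/2], [-1/2, -7/6, 5/2]].
W = P⁻¹R = [[-1, -5/3, 4], [-1/2, -5/6, 3/2], [-1/2, -7/6, 5/2]] · [[-6, -19], [9, 9], [1, 0]] = [[-5, 4], [-3, 2], [-5, -1]].

4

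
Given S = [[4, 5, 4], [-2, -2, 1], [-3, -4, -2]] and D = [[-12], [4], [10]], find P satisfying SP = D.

P = [[2], [-4], [0]]

S is on the left of P, so left-multiply by S⁻¹: P = S⁻¹D.
S has determinant 5; S⁻¹ = [[8/5, -6/5, 13/5], [-7/5, 4/5, -12/5], [2/5, 1/5, 2/5]].
P = S⁻¹D = [[8/5, -6/5, 13/5], [-7/5, 4/5, -12/5], [2/5, 1/5, 2/5]] · [[-12], [4], [10]] = [[2], [-4], [0]].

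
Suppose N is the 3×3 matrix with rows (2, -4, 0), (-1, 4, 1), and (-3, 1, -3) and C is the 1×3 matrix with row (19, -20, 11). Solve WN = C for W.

W = [[3, -1, -4]]

Right-multiplying both sides by N⁻¹ gives W = CN⁻¹.
det N = -2, so N⁻¹ = [[13/2, 6, 2], [3, 3, 1], [-11/2, -5, -2]].
W = CN⁻¹ = [[19, -20, 11]] · [[13/2, 6, 2], [3, 3, 1], [-11/2, -5, -2]] = [[3, -1, -4]].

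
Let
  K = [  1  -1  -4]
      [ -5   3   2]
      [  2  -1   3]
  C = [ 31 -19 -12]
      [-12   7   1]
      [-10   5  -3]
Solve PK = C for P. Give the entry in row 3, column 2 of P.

Since K sits to the right of P, P = CK⁻¹.
det K = -4, so K⁻¹ = [[-11/4, -7/4, -5/2], [-19/4, -11/4, -9/2], [1/4, 1/4, 1/2]].
P = CK⁻¹ = [[31, -19, -12], [-12, 7, 1], [-10, 5, -3]] · [[-11/4, -7/4, -5/2], [-19/4, -11/4, -9/2], [1/4, 1/4, 1/2]] = [[2, -5, 2], [0, 2, -1], [3, 3, 1]].

3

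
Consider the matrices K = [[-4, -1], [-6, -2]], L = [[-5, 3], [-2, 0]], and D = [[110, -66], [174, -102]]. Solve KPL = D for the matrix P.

P = K⁻¹DL⁻¹ (apply K⁻¹ on the left and L⁻¹ on the right).
det K = 2, so K⁻¹ = [[-1, 1/2], [3, -2]].
det L = 6, so L⁻¹ = [[0, -1/2], [1/3, -5/6]].
K⁻¹D = [[-23, 15], [-18, 6]].
P = (K⁻¹D)L⁻¹ = [[5, -1], [2, 4]].

P = [[5, -1], [2, 4]]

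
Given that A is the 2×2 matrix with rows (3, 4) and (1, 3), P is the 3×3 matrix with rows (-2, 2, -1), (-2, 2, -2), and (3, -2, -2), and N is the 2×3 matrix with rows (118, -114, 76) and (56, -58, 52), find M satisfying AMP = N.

M = [[-2, -5, 4], [-4, -4, -2]]

M = A⁻¹NP⁻¹ (apply A⁻¹ on the left and P⁻¹ on the right).
det A = 5, so A⁻¹ = [[3/5, -4/5], [-1/5, 3/5]].
P has determinant -2; P⁻¹ = [[4, -3, 1], [5, -7/2, 1], [1, -1, 0]].
A⁻¹N = [[26, -22, 4], [10, -12, 16]].
M = (A⁻¹N)P⁻¹ = [[-2, -5, 4], [-4, -4, -2]].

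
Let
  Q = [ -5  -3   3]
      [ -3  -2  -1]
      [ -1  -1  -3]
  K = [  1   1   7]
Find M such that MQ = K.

Since Q sits to the right of M, M = KQ⁻¹.
Q has determinant 2; Q⁻¹ = [[5/2, -6, 9/2], [-4, 9, -7], [1/2, -1, 1/2]].
M = KQ⁻¹ = [[1, 1, 7]] · [[5/2, -6, 9/2], [-4, 9, -7], [1/2, -1, 1/2]] = [[2, -4, 1]].

M = [[2, -4, 1]]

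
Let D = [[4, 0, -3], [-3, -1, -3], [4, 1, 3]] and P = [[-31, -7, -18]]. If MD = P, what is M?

M = [[-1, 1, -6]]

Since D sits to the right of M, M = PD⁻¹.
det D = -3; the adjugate gives D⁻¹ = [[0, 1, 1], [1, -8, -7], [-1/3, 4/3, 4/3]].
M = PD⁻¹ = [[-31, -7, -18]] · [[0, 1, 1], [1, -8, -7], [-1/3, 4/3, 4/3]] = [[-1, 1, -6]].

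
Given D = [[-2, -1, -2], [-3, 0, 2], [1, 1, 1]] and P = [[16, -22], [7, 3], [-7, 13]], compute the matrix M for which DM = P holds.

Left-multiplying both sides by D⁻¹ gives M = D⁻¹P.
det D = 5; the adjugate gives D⁻¹ = [[-2/5, -1/5, -2/5], [1, 0, 2], [-3/5, 1/5, -3/5]].
M = D⁻¹P = [[-2/5, -1/5, -2/5], [1, 0, 2], [-3/5, 1/5, -3/5]] · [[16, -22], [7, 3], [-7, 13]] = [[-5, 3], [2, 4], [-4, 6]].

M = [[-5, 3], [2, 4], [-4, 6]]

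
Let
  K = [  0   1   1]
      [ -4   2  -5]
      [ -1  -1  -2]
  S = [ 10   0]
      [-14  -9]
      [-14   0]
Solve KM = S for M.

Left-multiplying both sides by K⁻¹ gives M = K⁻¹S.
det K = 3, so K⁻¹ = [[-3, 1/3, -7/3], [-1, 1/3, -4/3], [2, -1/3, 4/3]].
M = K⁻¹S = [[-3, 1/3, -7/3], [-1, 1/3, -4/3], [2, -1/3, 4/3]] · [[10, 0], [-14, -9], [-14, 0]] = [[-2, -3], [4, -3], [6, 3]].

M = [[-2, -3], [4, -3], [6, 3]]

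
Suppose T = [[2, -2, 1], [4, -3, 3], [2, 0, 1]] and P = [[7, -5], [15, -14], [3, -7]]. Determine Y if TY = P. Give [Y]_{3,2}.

-3

T is on the left of Y, so left-multiply by T⁻¹: Y = T⁻¹P.
det T = -4, so T⁻¹ = [[3/4, -1/2, 3/4], [-1/2, 0, 1/2], [-3/2, 1, -1/2]].
Y = T⁻¹P = [[3/4, -1/2, 3/4], [-1/2, 0, 1/2], [-3/2, 1, -1/2]] · [[7, -5], [15, -14], [3, -7]] = [[0, -2], [-2, -1], [3, -3]].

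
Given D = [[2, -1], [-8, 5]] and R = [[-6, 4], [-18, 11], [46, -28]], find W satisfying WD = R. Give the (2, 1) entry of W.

D is on the right of W, so right-multiply by D⁻¹: W = RD⁻¹.
det D = 2, so D⁻¹ = [[5/2, 1/2], [4, 1]].
W = RD⁻¹ = [[-6, 4], [-18, 11], [46, -28]] · [[5/2, 1/2], [4, 1]] = [[1, 1], [-1, 2], [3, -5]].

-1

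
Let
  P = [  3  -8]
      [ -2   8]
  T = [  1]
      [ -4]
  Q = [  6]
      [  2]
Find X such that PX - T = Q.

PX = Q + T = [[7], [-2]].
Since P multiplies X on the left, X = P⁻¹(Q + T).
det P = 8, so P⁻¹ = [[1, 1], [1/4, 3/8]].
X = P⁻¹(Q + T) = [[5], [1]].

X = [[5], [1]]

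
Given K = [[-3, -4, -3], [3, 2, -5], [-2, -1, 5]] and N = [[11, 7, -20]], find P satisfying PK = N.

K is on the right of P, so right-multiply by K⁻¹: P = NK⁻¹.
det K = 2; the adjugate gives K⁻¹ = [[5/2, 23/2, 13], [-5/2, -21/2, -12], [1/2, 5/2, 3]].
P = NK⁻¹ = [[11, 7, -20]] · [[5/2, 23/2, 13], [-5/2, -21/2, -12], [1/2, 5/2, 3]] = [[0, 3, -1]].

P = [[0, 3, -1]]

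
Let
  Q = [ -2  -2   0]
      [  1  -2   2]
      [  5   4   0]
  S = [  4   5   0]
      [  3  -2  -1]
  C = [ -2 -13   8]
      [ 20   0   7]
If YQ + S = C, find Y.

YQ = C − S = [[-6, -18, 8], [17, 2, 8]].
Since Q sits to the right of Y, Y = (C − S)Q⁻¹.
Q has determinant -4; Q⁻¹ = [[2, 0, 1], [-5/2, 0, -1], [-7/2, 1/2, -3/2]].
Y = (C − S)Q⁻¹ = [[5, 4, 0], [1, 4, 3]].

Y = [[5, 4, 0], [1, 4, 3]]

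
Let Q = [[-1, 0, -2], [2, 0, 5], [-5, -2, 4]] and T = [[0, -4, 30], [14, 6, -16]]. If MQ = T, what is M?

M = [[-6, 2, 2], [-3, -2, -3]]

Q is on the right of M, so right-multiply by Q⁻¹: M = TQ⁻¹.
Q has determinant -2; Q⁻¹ = [[-5, -2, 0], [33/2, 7, -1/2], [2, 1, 0]].
M = TQ⁻¹ = [[0, -4, 30], [14, 6, -16]] · [[-5, -2, 0], [33/2, 7, -1/2], [2, 1, 0]] = [[-6, 2, 2], [-3, -2, -3]].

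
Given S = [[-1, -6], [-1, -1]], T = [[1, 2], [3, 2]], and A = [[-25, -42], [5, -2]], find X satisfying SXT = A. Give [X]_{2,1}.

3

Left-multiply by S⁻¹ and right-multiply by T⁻¹: X = S⁻¹AT⁻¹.
S has determinant -5; S⁻¹ = [[1/5, -6/5], [-1/5, 1/5]].
det T = -4, so T⁻¹ = [[-1/2, 1/2], [3/4, -1/4]].
S⁻¹A = [[-11, -6], [6, 8]].
X = (S⁻¹A)T⁻¹ = [[1, -4], [3, 1]].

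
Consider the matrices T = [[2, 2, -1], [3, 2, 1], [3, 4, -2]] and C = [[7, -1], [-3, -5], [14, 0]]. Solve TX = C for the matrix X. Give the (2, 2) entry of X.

1

Since T multiplies X on the left, X = T⁻¹C.
det T = -4; the adjugate gives T⁻¹ = [[2, 0, -1], [-9/4, 1/4, 5/4], [-3/2, 1/2, 1/2]].
X = T⁻¹C = [[2, 0, -1], [-9/4, 1/4, 5/4], [-3/2, 1/2, 1/2]] · [[7, -1], [-3, -5], [14, 0]] = [[0, -2], [1, 1], [-5, -1]].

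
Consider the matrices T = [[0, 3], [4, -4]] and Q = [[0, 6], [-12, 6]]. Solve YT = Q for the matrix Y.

Y = [[2, 0], [-2, -3]]

T is on the right of Y, so right-multiply by T⁻¹: Y = QT⁻¹.
det T = -12; the adjugate gives T⁻¹ = [[1/3, 1/4], [1/3, 0]].
Y = QT⁻¹ = [[0, 6], [-12, 6]] · [[1/3, 1/4], [1/3, 0]] = [[2, 0], [-2, -3]].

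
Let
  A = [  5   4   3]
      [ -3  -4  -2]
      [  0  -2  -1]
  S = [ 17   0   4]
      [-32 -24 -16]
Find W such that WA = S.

Since A sits to the right of W, W = SA⁻¹.
det A = 6, so A⁻¹ = [[0, -1/3, 2/3], [-1/2, -5/6, 1/6], [1, 5/3, -4/3]].
W = SA⁻¹ = [[17, 0, 4], [-32, -24, -16]] · [[0, -1/3, 2/3], [-1/2, -5/6, 1/6], [1, 5/3, -4/3]] = [[4, 1, 6], [-4, 4, -4]].

W = [[4, 1, 6], [-4, 4, -4]]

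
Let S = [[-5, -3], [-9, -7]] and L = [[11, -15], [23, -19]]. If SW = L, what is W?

W = [[-1, 6], [-2, -5]]

Left-multiplying both sides by S⁻¹ gives W = S⁻¹L.
det S = 8, so S⁻¹ = [[-7/8, 3/8], [9/8, -5/8]].
W = S⁻¹L = [[-7/8, 3/8], [9/8, -5/8]] · [[11, -15], [23, -19]] = [[-1, 6], [-2, -5]].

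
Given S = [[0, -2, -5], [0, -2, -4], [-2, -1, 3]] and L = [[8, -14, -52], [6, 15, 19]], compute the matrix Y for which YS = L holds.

Since S sits to the right of Y, Y = LS⁻¹.
S has determinant 4; S⁻¹ = [[-5/2, 11/4, -1/2], [2, -5/2, 0], [-1, 1, 0]].
Y = LS⁻¹ = [[8, -14, -52], [6, 15, 19]] · [[-5/2, 11/4, -1/2], [2, -5/2, 0], [-1, 1, 0]] = [[4, 5, -4], [-4, -2, -3]].

Y = [[4, 5, -4], [-4, -2, -3]]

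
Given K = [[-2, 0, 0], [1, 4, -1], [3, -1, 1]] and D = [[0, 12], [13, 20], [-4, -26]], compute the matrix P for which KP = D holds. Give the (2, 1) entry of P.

Left-multiplying both sides by K⁻¹ gives P = K⁻¹D.
det K = -6, so K⁻¹ = [[-1/2, 0, 0], [2/3, 1/3, 1/3], [13/6, 1/3, 4/3]].
P = K⁻¹D = [[-1/2, 0, 0], [2/3, 1/3, 1/3], [13/6, 1/3, 4/3]] · [[0, 12], [13, 20], [-4, -26]] = [[0, -6], [3, 6], [-1, -2]].

3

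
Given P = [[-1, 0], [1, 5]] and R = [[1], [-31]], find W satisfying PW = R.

W = [[-1], [-6]]

P is on the left of W, so left-multiply by P⁻¹: W = P⁻¹R.
P has determinant -5; P⁻¹ = [[-1, 0], [1/5, 1/5]].
W = P⁻¹R = [[-1, 0], [1/5, 1/5]] · [[1], [-31]] = [[-1], [-6]].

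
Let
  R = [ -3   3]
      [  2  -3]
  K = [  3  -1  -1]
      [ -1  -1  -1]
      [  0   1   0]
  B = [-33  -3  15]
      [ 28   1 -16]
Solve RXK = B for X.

X = [[1, -2, 1], [-3, -3, -5]]

Isolating X: multiply by R⁻¹ from the left and K⁻¹ from the right, so X = R⁻¹BK⁻¹.
R has determinant 3; R⁻¹ = [[-1, -1], [-2/3, -1]].
K has determinant 4; K⁻¹ = [[1/4, -1/4, 0], [0, 0, 1], [-1/4, -3/4, -1]].
R⁻¹B = [[5, 2, 1], [-6, 1, 6]].
X = (R⁻¹B)K⁻¹ = [[1, -2, 1], [-3, -3, -5]].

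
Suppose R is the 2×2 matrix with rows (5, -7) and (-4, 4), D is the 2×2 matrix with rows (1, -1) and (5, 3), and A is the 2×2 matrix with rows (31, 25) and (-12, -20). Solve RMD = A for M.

M = [[-5, 0], [-3, -1]]

Isolating M: multiply by R⁻¹ from the left and D⁻¹ from the right, so M = R⁻¹AD⁻¹.
det R = -8, so R⁻¹ = [[-1/2, -7/8], [-1/2, -5/8]].
det D = 8; the adjugate gives D⁻¹ = [[3/8, 1/8], [-5/8, 1/8]].
R⁻¹A = [[-5, 5], [-8, 0]].
M = (R⁻¹A)D⁻¹ = [[-5, 0], [-3, -1]].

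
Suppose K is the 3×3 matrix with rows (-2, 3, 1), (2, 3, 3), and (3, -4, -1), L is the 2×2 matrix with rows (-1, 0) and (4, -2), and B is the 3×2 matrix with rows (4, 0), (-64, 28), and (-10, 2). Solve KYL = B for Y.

Y = [[4, -4], [2, -3], [-2, 1]]

Isolating Y: multiply by K⁻¹ from the left and L⁻¹ from the right, so Y = K⁻¹BL⁻¹.
det K = -2, so K⁻¹ = [[-9/2, 1/2, -3], [-11/2, 1/2, -4], [17/2, -1/2, 6]].
det L = 2, so L⁻¹ = [[-1, 0], [-2, -1/2]].
K⁻¹B = [[-20, 8], [-14, 6], [6, -2]].
Y = (K⁻¹B)L⁻¹ = [[4, -4], [2, -3], [-2, 1]].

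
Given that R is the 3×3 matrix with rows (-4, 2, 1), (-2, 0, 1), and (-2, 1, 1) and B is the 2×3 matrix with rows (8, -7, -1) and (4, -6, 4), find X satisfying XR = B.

Right-multiplying both sides by R⁻¹ gives X = BR⁻¹.
det R = 2, so R⁻¹ = [[-1/2, -1/2, 1], [0, -1, 1], [-1, 0, 2]].
X = BR⁻¹ = [[8, -7, -1], [4, -6, 4]] · [[-1/2, -1/2, 1], [0, -1, 1], [-1, 0, 2]] = [[-3, 3, -1], [-6, 4, 6]].

X = [[-3, 3, -1], [-6, 4, 6]]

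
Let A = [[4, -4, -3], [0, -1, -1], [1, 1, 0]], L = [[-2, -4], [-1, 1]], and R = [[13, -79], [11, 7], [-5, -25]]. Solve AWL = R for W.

W = [[5, -5], [0, 0], [3, 5]]

Isolating W: multiply by A⁻¹ from the left and L⁻¹ from the right, so W = A⁻¹RL⁻¹.
A has determinant 5; A⁻¹ = [[1/5, -3/5, 1/5], [-1/5, 3/5, 4/5], [1/5, -8/5, -4/5]].
det L = -6; the adjugate gives L⁻¹ = [[-1/6, -2/3], [-1/6, 1/3]].
A⁻¹R = [[-5, -25], [0, 0], [-11, -7]].
W = (A⁻¹R)L⁻¹ = [[5, -5], [0, 0], [3, 5]].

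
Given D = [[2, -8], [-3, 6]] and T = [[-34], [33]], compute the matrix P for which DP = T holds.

P = [[-5], [3]]

D is on the left of P, so left-multiply by D⁻¹: P = D⁻¹T.
det D = -12, so D⁻¹ = [[-1/2, -2/3], [-1/4, -1/6]].
P = D⁻¹T = [[-1/2, -2/3], [-1/4, -1/6]] · [[-34], [33]] = [[-5], [3]].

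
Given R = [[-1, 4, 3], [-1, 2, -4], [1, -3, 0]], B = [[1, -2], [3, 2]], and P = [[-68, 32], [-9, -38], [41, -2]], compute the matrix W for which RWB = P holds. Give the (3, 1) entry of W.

-5

Left-multiply by R⁻¹ and right-multiply by B⁻¹: W = R⁻¹PB⁻¹.
det R = -1, so R⁻¹ = [[12, 9, 22], [4, 3, 7], [-1, -1, -2]].
det B = 8, so B⁻¹ = [[1/4, 1/4], [-3/8, 1/8]].
R⁻¹P = [[5, -2], [-12, 0], [-5, 10]].
W = (R⁻¹P)B⁻¹ = [[2, 1], [-3, -3], [-5, 0]].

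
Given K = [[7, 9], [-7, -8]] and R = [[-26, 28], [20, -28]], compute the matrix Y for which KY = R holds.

Y = [[4, 4], [-6, 0]]

Left-multiplying both sides by K⁻¹ gives Y = K⁻¹R.
det K = 7, so K⁻¹ = [[-8/7, -9/7], [1, 1]].
Y = K⁻¹R = [[-8/7, -9/7], [1, 1]] · [[-26, 28], [20, -28]] = [[4, 4], [-6, 0]].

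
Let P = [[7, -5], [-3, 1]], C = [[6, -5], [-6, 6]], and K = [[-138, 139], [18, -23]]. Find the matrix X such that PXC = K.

X = P⁻¹KC⁻¹ (apply P⁻¹ on the left and C⁻¹ on the right).
det P = -8, so P⁻¹ = [[-1/8, -5/8], [-3/8, -7/8]].
det C = 6, so C⁻¹ = [[1, 5/6], [1, 1]].
P⁻¹K = [[6, -3], [36, -32]].
X = (P⁻¹K)C⁻¹ = [[3, 2], [4, -2]].

X = [[3, 2], [4, -2]]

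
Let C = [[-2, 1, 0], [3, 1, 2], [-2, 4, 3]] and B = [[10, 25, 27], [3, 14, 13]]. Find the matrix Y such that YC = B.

Right-multiplying both sides by C⁻¹ gives Y = BC⁻¹.
det C = -3, so C⁻¹ = [[5/3, 1, -2/3], [13/3, 2, -4/3], [-14/3, -2, 5/3]].
Y = BC⁻¹ = [[10, 25, 27], [3, 14, 13]] · [[5/3, 1, -2/3], [13/3, 2, -4/3], [-14/3, -2, 5/3]] = [[-1, 6, 5], [5, 5, 1]].

Y = [[-1, 6, 5], [5, 5, 1]]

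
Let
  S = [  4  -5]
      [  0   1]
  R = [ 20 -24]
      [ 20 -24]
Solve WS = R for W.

W = [[5, 1], [5, 1]]

Since S sits to the right of W, W = RS⁻¹.
det S = 4; the adjugate gives S⁻¹ = [[1/4, 5/4], [0, 1]].
W = RS⁻¹ = [[20, -24], [20, -24]] · [[1/4, 5/4], [0, 1]] = [[5, 1], [5, 1]].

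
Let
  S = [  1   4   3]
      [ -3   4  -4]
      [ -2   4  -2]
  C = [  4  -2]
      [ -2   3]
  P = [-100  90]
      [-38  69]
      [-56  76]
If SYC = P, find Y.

Y = [[-1, -3], [-2, 5], [-2, 1]]

Isolating Y: multiply by S⁻¹ from the left and C⁻¹ from the right, so Y = S⁻¹PC⁻¹.
det S = 4, so S⁻¹ = [[2, 5, -7], [1/2, 1, -5/4], [-1, -3, 4]].
det C = 8, so C⁻¹ = [[3/8, 1/4], [1/4, 1/2]].
S⁻¹P = [[2, -7], [-18, 19], [-10, 7]].
Y = (S⁻¹P)C⁻¹ = [[-1, -3], [-2, 5], [-2, 1]].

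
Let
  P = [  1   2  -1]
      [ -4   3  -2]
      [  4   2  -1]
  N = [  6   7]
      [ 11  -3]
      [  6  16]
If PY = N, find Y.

Left-multiplying both sides by P⁻¹ gives Y = P⁻¹N.
P has determinant -3; P⁻¹ = [[-1/3, 0, 1/3], [4, -1, -2], [20/3, -2, -11/3]].
Y = P⁻¹N = [[-1/3, 0, 1/3], [4, -1, -2], [20/3, -2, -11/3]] · [[6, 7], [11, -3], [6, 16]] = [[0, 3], [1, -1], [-4, -6]].

Y = [[0, 3], [1, -1], [-4, -6]]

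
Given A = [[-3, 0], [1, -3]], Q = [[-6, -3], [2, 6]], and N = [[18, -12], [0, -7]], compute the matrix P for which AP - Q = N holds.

AP = N + Q = [[12, -15], [2, -1]].
Since A multiplies P on the left, P = A⁻¹(N + Q).
det A = 9, so A⁻¹ = [[-1/3, 0], [-1/9, -1/3]].
P = A⁻¹(N + Q) = [[-4, 5], [-2, 2]].

P = [[-4, 5], [-2, 2]]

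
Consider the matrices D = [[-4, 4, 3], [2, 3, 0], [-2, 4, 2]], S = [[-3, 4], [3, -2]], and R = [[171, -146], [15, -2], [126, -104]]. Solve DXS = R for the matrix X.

Left-multiply by D⁻¹ and right-multiply by S⁻¹: X = D⁻¹RS⁻¹.
D has determinant 2; D⁻¹ = [[3, 2, -9/2], [-2, -1, 3], [7, 4, -10]].
det S = -6, so S⁻¹ = [[1/3, 2/3], [1/2, 1/2]].
D⁻¹R = [[-24, 26], [21, -18], [-3, 10]].
X = (D⁻¹R)S⁻¹ = [[5, -3], [-2, 5], [4, 3]].

X = [[5, -3], [-2, 5], [4, 3]]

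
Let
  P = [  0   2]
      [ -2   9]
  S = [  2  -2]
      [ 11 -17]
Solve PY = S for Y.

Y = [[-1, 4], [1, -1]]

Since P multiplies Y on the left, Y = P⁻¹S.
det P = 4, so P⁻¹ = [[9/4, -1/2], [1/2, 0]].
Y = P⁻¹S = [[9/4, -1/2], [1/2, 0]] · [[2, -2], [11, -17]] = [[-1, 4], [1, -1]].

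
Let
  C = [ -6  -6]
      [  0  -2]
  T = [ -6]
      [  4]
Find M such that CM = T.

Since C multiplies M on the left, M = C⁻¹T.
C has determinant 12; C⁻¹ = [[-1/6, 1/2], [0, -1/2]].
M = C⁻¹T = [[-1/6, 1/2], [0, -1/2]] · [[-6], [4]] = [[3], [-2]].

M = [[3], [-2]]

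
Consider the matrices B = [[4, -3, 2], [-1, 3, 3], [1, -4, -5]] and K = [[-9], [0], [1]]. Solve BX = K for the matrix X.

X = [[-3], [-1], [0]]

Since B multiplies X on the left, X = B⁻¹K.
B has determinant -4; B⁻¹ = [[3/4, 23/4, 15/4], [1/2, 11/2, 7/2], [-1/4, -13/4, -9/4]].
X = B⁻¹K = [[3/4, 23/4, 15/4], [1/2, 11/2, 7/2], [-1/4, -13/4, -9/4]] · [[-9], [0], [1]] = [[-3], [-1], [0]].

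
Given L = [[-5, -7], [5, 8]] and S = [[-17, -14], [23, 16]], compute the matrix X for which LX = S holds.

Left-multiplying both sides by L⁻¹ gives X = L⁻¹S.
det L = -5; the adjugate gives L⁻¹ = [[-8/5, -7/5], [1, 1]].
X = L⁻¹S = [[-8/5, -7/5], [1, 1]] · [[-17, -14], [23, 16]] = [[-5, 0], [6, 2]].

X = [[-5, 0], [6, 2]]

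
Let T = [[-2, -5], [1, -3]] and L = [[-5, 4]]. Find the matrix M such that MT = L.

T is on the right of M, so right-multiply by T⁻¹: M = LT⁻¹.
det T = 11; the adjugate gives T⁻¹ = [[-3/11, 5/11], [-1/11, -2/11]].
M = LT⁻¹ = [[-5, 4]] · [[-3/11, 5/11], [-1/11, -2/11]] = [[1, -3]].

M = [[1, -3]]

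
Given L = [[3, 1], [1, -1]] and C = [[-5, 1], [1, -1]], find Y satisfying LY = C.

Left-multiplying both sides by L⁻¹ gives Y = L⁻¹C.
det L = -4, so L⁻¹ = [[1/4, 1/4], [1/4, -3/4]].
Y = L⁻¹C = [[1/4, 1/4], [1/4, -3/4]] · [[-5, 1], [1, -1]] = [[-1, 0], [-2, 1]].

Y = [[-1, 0], [-2, 1]]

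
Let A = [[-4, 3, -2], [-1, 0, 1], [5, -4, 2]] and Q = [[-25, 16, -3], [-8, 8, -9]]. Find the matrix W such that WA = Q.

W = [[0, 5, -4], [4, -3, 1]]

Since A sits to the right of W, W = QA⁻¹.
det A = -3; the adjugate gives A⁻¹ = [[-4/3, -2/3, -1], [-7/3, -2/3, -2], [-4/3, 1/3, -1]].
W = QA⁻¹ = [[-25, 16, -3], [-8, 8, -9]] · [[-4/3, -2/3, -1], [-7/3, -2/3, -2], [-4/3, 1/3, -1]] = [[0, 5, -4], [4, -3, 1]].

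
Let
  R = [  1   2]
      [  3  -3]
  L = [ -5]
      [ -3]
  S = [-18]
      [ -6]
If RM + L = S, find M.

M = [[-5], [-4]]

RM = S − L = [[-13], [-3]].
R is on the left of M, so left-multiply by R⁻¹: M = R⁻¹(S − L).
det R = -9, so R⁻¹ = [[1/3, 2/9], [1/3, -1/9]].
M = R⁻¹(S − L) = [[-5], [-4]].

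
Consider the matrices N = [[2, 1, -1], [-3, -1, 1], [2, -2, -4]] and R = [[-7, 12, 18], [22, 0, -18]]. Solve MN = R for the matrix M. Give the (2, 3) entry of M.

3

Right-multiplying both sides by N⁻¹ gives M = RN⁻¹.
det N = -6; the adjugate gives N⁻¹ = [[-1, -1, 0], [5/3, 1, -1/6], [-4/3, -1, -1/6]].
M = RN⁻¹ = [[-7, 12, 18], [22, 0, -18]] · [[-1, -1, 0], [5/3, 1, -1/6], [-4/3, -1, -1/6]] = [[3, 1, -5], [2, -4, 3]].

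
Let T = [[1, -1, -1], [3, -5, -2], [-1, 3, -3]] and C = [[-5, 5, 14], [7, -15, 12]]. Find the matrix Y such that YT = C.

Y = [[1, -3, -3], [5, -1, -5]]

Right-multiplying both sides by T⁻¹ gives Y = CT⁻¹.
det T = 6; the adjugate gives T⁻¹ = [[7/2, -1, -1/2], [11/6, -2/3, -1/6], [2/3, -1/3, -1/3]].
Y = CT⁻¹ = [[-5, 5, 14], [7, -15, 12]] · [[7/2, -1, -1/2], [11/6, -2/3, -1/6], [2/3, -1/3, -1/3]] = [[1, -3, -3], [5, -1, -5]].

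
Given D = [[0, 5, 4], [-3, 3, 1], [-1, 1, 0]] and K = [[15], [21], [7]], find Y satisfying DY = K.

Y = [[-4], [3], [0]]

D is on the left of Y, so left-multiply by D⁻¹: Y = D⁻¹K.
det D = -5, so D⁻¹ = [[1/5, -4/5, 7/5], [1/5, -4/5, 12/5], [0, 1, -3]].
Y = D⁻¹K = [[1/5, -4/5, 7/5], [1/5, -4/5, 12/5], [0, 1, -3]] · [[15], [21], [7]] = [[-4], [3], [0]].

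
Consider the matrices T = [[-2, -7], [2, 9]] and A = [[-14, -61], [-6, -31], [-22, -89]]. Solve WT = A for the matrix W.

Right-multiplying both sides by T⁻¹ gives W = AT⁻¹.
det T = -4, so T⁻¹ = [[-9/4, -7/4], [1/2, 1/2]].
W = AT⁻¹ = [[-14, -61], [-6, -31], [-22, -89]] · [[-9/4, -7/4], [1/2, 1/2]] = [[1, -6], [-2, -5], [5, -6]].

W = [[1, -6], [-2, -5], [5, -6]]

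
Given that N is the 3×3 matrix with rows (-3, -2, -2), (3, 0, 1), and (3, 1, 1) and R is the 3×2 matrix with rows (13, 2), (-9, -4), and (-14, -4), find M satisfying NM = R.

M = [[-5, -2], [-5, 0], [6, 2]]

Since N multiplies M on the left, M = N⁻¹R.
det N = -3; the adjugate gives N⁻¹ = [[1/3, 0, 2/3], [0, -1, 1], [-1, 1, -2]].
M = N⁻¹R = [[1/3, 0, 2/3], [0, -1, 1], [-1, 1, -2]] · [[13, 2], [-9, -4], [-14, -4]] = [[-5, -2], [-5, 0], [6, 2]].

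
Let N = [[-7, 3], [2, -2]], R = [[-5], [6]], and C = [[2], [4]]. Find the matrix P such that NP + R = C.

NP = C − R = [[7], [-2]].
N is on the left of P, so left-multiply by N⁻¹: P = N⁻¹(C − R).
det N = 8, so N⁻¹ = [[-1/4, -3/8], [-1/4, -7/8]].
P = N⁻¹(C − R) = [[-1], [0]].

P = [[-1], [0]]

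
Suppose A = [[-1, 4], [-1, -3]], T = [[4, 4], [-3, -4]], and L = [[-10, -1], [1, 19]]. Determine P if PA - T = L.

PA = L + T = [[-6, 3], [-2, 15]].
Since A sits to the right of P, P = (L + T)A⁻¹.
det A = 7; the adjugate gives A⁻¹ = [[-3/7, -4/7], [1/7, -1/7]].
P = (L + T)A⁻¹ = [[3, 3], [3, -1]].

P = [[3, 3], [3, -1]]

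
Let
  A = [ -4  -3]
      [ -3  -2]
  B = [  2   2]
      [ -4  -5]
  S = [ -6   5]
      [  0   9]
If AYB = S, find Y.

Y = [[4, 5], [3, -3]]

Isolating Y: multiply by A⁻¹ from the left and B⁻¹ from the right, so Y = A⁻¹SB⁻¹.
det A = -1, so A⁻¹ = [[2, -3], [-3, 4]].
det B = -2, so B⁻¹ = [[5/2, 1], [-2, -1]].
A⁻¹S = [[-12, -17], [18, 21]].
Y = (A⁻¹S)B⁻¹ = [[4, 5], [3, -3]].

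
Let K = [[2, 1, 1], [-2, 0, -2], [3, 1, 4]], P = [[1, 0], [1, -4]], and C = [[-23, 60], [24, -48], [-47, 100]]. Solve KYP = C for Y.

Y = [[-2, -4], [0, -5], [-4, -2]]

Y = K⁻¹CP⁻¹ (apply K⁻¹ on the left and P⁻¹ on the right).
K has determinant 4; K⁻¹ = [[1/2, -3/4, -1/2], [1/2, 5/4, 1/2], [-1/2, 1/4, 1/2]].
det P = -4; the adjugate gives P⁻¹ = [[1, 0], [1/4, -1/4]].
K⁻¹C = [[-6, 16], [-5, 20], [-6, 8]].
Y = (K⁻¹C)P⁻¹ = [[-2, -4], [0, -5], [-4, -2]].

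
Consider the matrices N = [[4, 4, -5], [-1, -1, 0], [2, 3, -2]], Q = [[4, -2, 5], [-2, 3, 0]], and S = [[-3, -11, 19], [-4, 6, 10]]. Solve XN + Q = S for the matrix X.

X = [[-2, -5, -2], [-4, -4, 5]]

XN = S − Q = [[-7, -9, 14], [-2, 3, 10]].
N is on the right of X, so right-multiply by N⁻¹: X = (S − Q)N⁻¹.
N has determinant 5; N⁻¹ = [[2/5, -7/5, -1], [-2/5, 2/5, 1], [-1/5, -4/5, 0]].
X = (S − Q)N⁻¹ = [[-2, -5, -2], [-4, -4, 5]].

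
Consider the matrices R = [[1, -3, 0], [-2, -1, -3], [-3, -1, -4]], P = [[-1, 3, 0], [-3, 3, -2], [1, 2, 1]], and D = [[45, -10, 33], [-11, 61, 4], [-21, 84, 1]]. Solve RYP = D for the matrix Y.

Y = [[-2, -1, 1], [0, 3, -4], [-3, -1, -2]]

Left-multiply by R⁻¹ and right-multiply by P⁻¹: Y = R⁻¹DP⁻¹.
det R = -2; the adjugate gives R⁻¹ = [[-1/2, 6, -9/2], [-1/2, 2, -3/2], [1/2, -5, 7/2]].
P has determinant -4; P⁻¹ = [[-7/4, 3/4, 3/2], [-1/4, 1/4, 1/2], [9/4, -5/4, -3/2]].
R⁻¹D = [[6, -7, 3], [-13, 1, -10], [4, -16, 0]].
Y = (R⁻¹D)P⁻¹ = [[-2, -1, 1], [0, 3, -4], [-3, -1, -2]].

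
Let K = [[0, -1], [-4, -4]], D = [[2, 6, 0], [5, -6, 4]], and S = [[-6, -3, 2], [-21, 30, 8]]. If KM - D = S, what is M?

KM = S + D = [[-4, 3, 2], [-16, 24, 12]].
K is on the left of M, so left-multiply by K⁻¹: M = K⁻¹(S + D).
det K = -4; the adjugate gives K⁻¹ = [[1, -1/4], [-1, 0]].
M = K⁻¹(S + D) = [[0, -3, -1], [4, -3, -2]].

M = [[0, -3, -1], [4, -3, -2]]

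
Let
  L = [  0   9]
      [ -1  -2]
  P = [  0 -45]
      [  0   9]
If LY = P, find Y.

Y = [[0, 1], [0, -5]]

Since L multiplies Y on the left, Y = L⁻¹P.
det L = 9, so L⁻¹ = [[-2/9, -1], [1/9, 0]].
Y = L⁻¹P = [[-2/9, -1], [1/9, 0]] · [[0, -45], [0, 9]] = [[0, 1], [0, -5]].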